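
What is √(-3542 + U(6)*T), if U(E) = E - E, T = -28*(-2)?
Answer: I*√3542 ≈ 59.515*I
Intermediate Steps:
T = 56
U(E) = 0
√(-3542 + U(6)*T) = √(-3542 + 0*56) = √(-3542 + 0) = √(-3542) = I*√3542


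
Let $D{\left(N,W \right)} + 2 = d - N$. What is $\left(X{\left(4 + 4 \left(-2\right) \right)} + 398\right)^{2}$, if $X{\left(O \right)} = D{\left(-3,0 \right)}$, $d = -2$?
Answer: $157609$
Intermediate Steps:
$D{\left(N,W \right)} = -4 - N$ ($D{\left(N,W \right)} = -2 - \left(2 + N\right) = -4 - N$)
$X{\left(O \right)} = -1$ ($X{\left(O \right)} = -4 - -3 = -4 + 3 = -1$)
$\left(X{\left(4 + 4 \left(-2\right) \right)} + 398\right)^{2} = \left(-1 + 398\right)^{2} = 397^{2} = 157609$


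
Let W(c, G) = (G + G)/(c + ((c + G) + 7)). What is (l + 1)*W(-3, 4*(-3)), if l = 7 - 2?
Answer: 144/11 ≈ 13.091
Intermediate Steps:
W(c, G) = 2*G/(7 + G + 2*c) (W(c, G) = (2*G)/(c + ((G + c) + 7)) = (2*G)/(c + (7 + G + c)) = (2*G)/(7 + G + 2*c) = 2*G/(7 + G + 2*c))
l = 5
(l + 1)*W(-3, 4*(-3)) = (5 + 1)*(2*(4*(-3))/(7 + 4*(-3) + 2*(-3))) = 6*(2*(-12)/(7 - 12 - 6)) = 6*(2*(-12)/(-11)) = 6*(2*(-12)*(-1/11)) = 6*(24/11) = 144/11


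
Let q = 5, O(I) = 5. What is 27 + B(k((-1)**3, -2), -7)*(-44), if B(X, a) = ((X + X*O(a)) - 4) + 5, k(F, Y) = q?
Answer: -1337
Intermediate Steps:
k(F, Y) = 5
B(X, a) = 1 + 6*X (B(X, a) = ((X + X*5) - 4) + 5 = ((X + 5*X) - 4) + 5 = (6*X - 4) + 5 = (-4 + 6*X) + 5 = 1 + 6*X)
27 + B(k((-1)**3, -2), -7)*(-44) = 27 + (1 + 6*5)*(-44) = 27 + (1 + 30)*(-44) = 27 + 31*(-44) = 27 - 1364 = -1337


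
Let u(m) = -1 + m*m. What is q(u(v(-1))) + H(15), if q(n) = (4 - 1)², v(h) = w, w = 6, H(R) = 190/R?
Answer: 65/3 ≈ 21.667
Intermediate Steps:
v(h) = 6
u(m) = -1 + m²
q(n) = 9 (q(n) = 3² = 9)
q(u(v(-1))) + H(15) = 9 + 190/15 = 9 + 190*(1/15) = 9 + 38/3 = 65/3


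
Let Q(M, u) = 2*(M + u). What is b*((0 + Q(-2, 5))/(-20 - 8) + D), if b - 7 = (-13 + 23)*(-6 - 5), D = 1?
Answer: -1133/14 ≈ -80.929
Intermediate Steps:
Q(M, u) = 2*M + 2*u
b = -103 (b = 7 + (-13 + 23)*(-6 - 5) = 7 + 10*(-11) = 7 - 110 = -103)
b*((0 + Q(-2, 5))/(-20 - 8) + D) = -103*((0 + (2*(-2) + 2*5))/(-20 - 8) + 1) = -103*((0 + (-4 + 10))/(-28) + 1) = -103*((0 + 6)*(-1/28) + 1) = -103*(6*(-1/28) + 1) = -103*(-3/14 + 1) = -103*11/14 = -1133/14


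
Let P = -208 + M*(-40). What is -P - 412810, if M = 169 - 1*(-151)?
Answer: -399802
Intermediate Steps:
M = 320 (M = 169 + 151 = 320)
P = -13008 (P = -208 + 320*(-40) = -208 - 12800 = -13008)
-P - 412810 = -1*(-13008) - 412810 = 13008 - 412810 = -399802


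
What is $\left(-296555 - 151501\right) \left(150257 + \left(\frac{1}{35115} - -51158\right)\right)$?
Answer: $- \frac{1056320057253552}{11705} \approx -9.0245 \cdot 10^{10}$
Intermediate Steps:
$\left(-296555 - 151501\right) \left(150257 + \left(\frac{1}{35115} - -51158\right)\right) = - 448056 \left(150257 + \left(\frac{1}{35115} + 51158\right)\right) = - 448056 \left(150257 + \frac{1796413171}{35115}\right) = \left(-448056\right) \frac{7072687726}{35115} = - \frac{1056320057253552}{11705}$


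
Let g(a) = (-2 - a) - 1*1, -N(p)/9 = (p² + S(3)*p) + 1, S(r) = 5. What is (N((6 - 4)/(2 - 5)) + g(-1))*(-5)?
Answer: -75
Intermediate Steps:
N(p) = -9 - 45*p - 9*p² (N(p) = -9*((p² + 5*p) + 1) = -9*(1 + p² + 5*p) = -9 - 45*p - 9*p²)
g(a) = -3 - a (g(a) = (-2 - a) - 1 = -3 - a)
(N((6 - 4)/(2 - 5)) + g(-1))*(-5) = ((-9 - 45*(6 - 4)/(2 - 5) - 9*(6 - 4)²/(2 - 5)²) + (-3 - 1*(-1)))*(-5) = ((-9 - 90/(-3) - 9*(2/(-3))²) + (-3 + 1))*(-5) = ((-9 - 90*(-1)/3 - 9*(2*(-⅓))²) - 2)*(-5) = ((-9 - 45*(-⅔) - 9*(-⅔)²) - 2)*(-5) = ((-9 + 30 - 9*4/9) - 2)*(-5) = ((-9 + 30 - 4) - 2)*(-5) = (17 - 2)*(-5) = 15*(-5) = -75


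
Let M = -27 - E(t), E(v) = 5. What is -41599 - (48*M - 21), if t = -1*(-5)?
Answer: -40042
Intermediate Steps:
t = 5
M = -32 (M = -27 - 1*5 = -27 - 5 = -32)
-41599 - (48*M - 21) = -41599 - (48*(-32) - 21) = -41599 - (-1536 - 21) = -41599 - 1*(-1557) = -41599 + 1557 = -40042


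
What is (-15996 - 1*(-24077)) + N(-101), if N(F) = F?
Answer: 7980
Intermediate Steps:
(-15996 - 1*(-24077)) + N(-101) = (-15996 - 1*(-24077)) - 101 = (-15996 + 24077) - 101 = 8081 - 101 = 7980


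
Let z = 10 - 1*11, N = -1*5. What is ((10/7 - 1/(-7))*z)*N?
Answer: 55/7 ≈ 7.8571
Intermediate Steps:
N = -5
z = -1 (z = 10 - 11 = -1)
((10/7 - 1/(-7))*z)*N = ((10/7 - 1/(-7))*(-1))*(-5) = ((10*(1/7) - 1*(-1/7))*(-1))*(-5) = ((10/7 + 1/7)*(-1))*(-5) = ((11/7)*(-1))*(-5) = -11/7*(-5) = 55/7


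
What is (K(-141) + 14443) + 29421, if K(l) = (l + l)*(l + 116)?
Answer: 50914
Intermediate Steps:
K(l) = 2*l*(116 + l) (K(l) = (2*l)*(116 + l) = 2*l*(116 + l))
(K(-141) + 14443) + 29421 = (2*(-141)*(116 - 141) + 14443) + 29421 = (2*(-141)*(-25) + 14443) + 29421 = (7050 + 14443) + 29421 = 21493 + 29421 = 50914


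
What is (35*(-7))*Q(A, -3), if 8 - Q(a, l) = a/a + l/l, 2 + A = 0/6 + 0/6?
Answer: -1470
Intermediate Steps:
A = -2 (A = -2 + (0/6 + 0/6) = -2 + (0*(1/6) + 0*(1/6)) = -2 + (0 + 0) = -2 + 0 = -2)
Q(a, l) = 6 (Q(a, l) = 8 - (a/a + l/l) = 8 - (1 + 1) = 8 - 1*2 = 8 - 2 = 6)
(35*(-7))*Q(A, -3) = (35*(-7))*6 = -245*6 = -1470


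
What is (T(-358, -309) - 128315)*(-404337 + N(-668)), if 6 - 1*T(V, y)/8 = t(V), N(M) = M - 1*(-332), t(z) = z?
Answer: 50747208219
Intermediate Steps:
N(M) = 332 + M (N(M) = M + 332 = 332 + M)
T(V, y) = 48 - 8*V
(T(-358, -309) - 128315)*(-404337 + N(-668)) = ((48 - 8*(-358)) - 128315)*(-404337 + (332 - 668)) = ((48 + 2864) - 128315)*(-404337 - 336) = (2912 - 128315)*(-404673) = -125403*(-404673) = 50747208219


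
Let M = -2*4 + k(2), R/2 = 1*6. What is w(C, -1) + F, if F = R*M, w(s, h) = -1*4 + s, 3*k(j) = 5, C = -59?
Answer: -139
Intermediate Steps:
k(j) = 5/3 (k(j) = (1/3)*5 = 5/3)
R = 12 (R = 2*(1*6) = 2*6 = 12)
w(s, h) = -4 + s
M = -19/3 (M = -2*4 + 5/3 = -8 + 5/3 = -19/3 ≈ -6.3333)
F = -76 (F = 12*(-19/3) = -76)
w(C, -1) + F = (-4 - 59) - 76 = -63 - 76 = -139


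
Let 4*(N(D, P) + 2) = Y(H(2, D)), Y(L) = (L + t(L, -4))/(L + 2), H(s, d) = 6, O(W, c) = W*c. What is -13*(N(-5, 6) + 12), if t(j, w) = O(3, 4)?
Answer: -2197/16 ≈ -137.31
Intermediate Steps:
t(j, w) = 12 (t(j, w) = 3*4 = 12)
Y(L) = (12 + L)/(2 + L) (Y(L) = (L + 12)/(L + 2) = (12 + L)/(2 + L))
N(D, P) = -23/16 (N(D, P) = -2 + ((12 + 6)/(2 + 6))/4 = -2 + (18/8)/4 = -2 + ((1/8)*18)/4 = -2 + (1/4)*(9/4) = -2 + 9/16 = -23/16)
-13*(N(-5, 6) + 12) = -13*(-23/16 + 12) = -13*169/16 = -2197/16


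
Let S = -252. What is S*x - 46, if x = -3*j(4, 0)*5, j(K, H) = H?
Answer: -46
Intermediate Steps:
x = 0 (x = -3*0*5 = 0*5 = 0)
S*x - 46 = -252*0 - 46 = 0 - 46 = -46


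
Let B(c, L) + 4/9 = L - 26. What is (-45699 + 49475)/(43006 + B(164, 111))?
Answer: 33984/387815 ≈ 0.087629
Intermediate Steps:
B(c, L) = -238/9 + L (B(c, L) = -4/9 + (L - 26) = -4/9 + (-26 + L) = -238/9 + L)
(-45699 + 49475)/(43006 + B(164, 111)) = (-45699 + 49475)/(43006 + (-238/9 + 111)) = 3776/(43006 + 761/9) = 3776/(387815/9) = 3776*(9/387815) = 33984/387815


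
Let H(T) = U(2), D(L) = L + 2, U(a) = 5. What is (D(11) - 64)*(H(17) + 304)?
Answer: -15759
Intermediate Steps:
D(L) = 2 + L
H(T) = 5
(D(11) - 64)*(H(17) + 304) = ((2 + 11) - 64)*(5 + 304) = (13 - 64)*309 = -51*309 = -15759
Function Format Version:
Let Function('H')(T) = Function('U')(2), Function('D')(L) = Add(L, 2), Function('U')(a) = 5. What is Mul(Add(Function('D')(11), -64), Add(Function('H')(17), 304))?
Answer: -15759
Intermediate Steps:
Function('D')(L) = Add(2, L)
Function('H')(T) = 5
Mul(Add(Function('D')(11), -64), Add(Function('H')(17), 304)) = Mul(Add(Add(2, 11), -64), Add(5, 304)) = Mul(Add(13, -64), 309) = Mul(-51, 309) = -15759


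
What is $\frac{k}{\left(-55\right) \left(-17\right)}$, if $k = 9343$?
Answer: $\frac{9343}{935} \approx 9.9925$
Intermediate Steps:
$\frac{k}{\left(-55\right) \left(-17\right)} = \frac{9343}{\left(-55\right) \left(-17\right)} = \frac{9343}{935}$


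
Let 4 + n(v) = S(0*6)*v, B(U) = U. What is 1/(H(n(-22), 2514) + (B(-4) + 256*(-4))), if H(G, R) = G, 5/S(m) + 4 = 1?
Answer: -3/2986 ≈ -0.0010047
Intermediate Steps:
S(m) = -5/3 (S(m) = 5/(-4 + 1) = 5/(-3) = 5*(-⅓) = -5/3)
n(v) = -4 - 5*v/3
1/(H(n(-22), 2514) + (B(-4) + 256*(-4))) = 1/((-4 - 5/3*(-22)) + (-4 + 256*(-4))) = 1/((-4 + 110/3) + (-4 - 1024)) = 1/(98/3 - 1028) = 1/(-2986/3) = -3/2986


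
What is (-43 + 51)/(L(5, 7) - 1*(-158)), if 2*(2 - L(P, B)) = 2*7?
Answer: 8/153 ≈ 0.052288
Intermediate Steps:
L(P, B) = -5 (L(P, B) = 2 - 7 = -5)
(-43 + 51)/(L(5, 7) - 1*(-158)) = (-43 + 51)/(-5 - 1*(-158)) = 8/(-5 + 158) = 8/153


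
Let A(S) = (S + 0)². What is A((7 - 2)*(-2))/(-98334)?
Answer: -50/49167 ≈ -0.0010169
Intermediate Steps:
A(S) = S²
A((7 - 2)*(-2))/(-98334) = ((7 - 2)*(-2))²/(-98334) = (5*(-2))²*(-1/98334) = (-10)²*(-1/98334) = 100*(-1/98334) = -50/49167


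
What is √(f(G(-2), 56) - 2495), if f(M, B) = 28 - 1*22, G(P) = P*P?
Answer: I*√2489 ≈ 49.89*I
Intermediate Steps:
G(P) = P²
f(M, B) = 6 (f(M, B) = 28 - 22 = 6)
√(f(G(-2), 56) - 2495) = √(6 - 2495) = √(-2489) = I*√2489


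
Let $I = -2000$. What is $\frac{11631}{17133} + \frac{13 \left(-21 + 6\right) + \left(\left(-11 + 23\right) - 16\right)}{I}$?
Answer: $\frac{8890489}{11422000} \approx 0.77837$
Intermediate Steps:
$\frac{11631}{17133} + \frac{13 \left(-21 + 6\right) + \left(\left(-11 + 23\right) - 16\right)}{I} = \frac{11631}{17133} + \frac{13 \left(-21 + 6\right) + \left(\left(-11 + 23\right) - 16\right)}{-2000} = 11631 \cdot \frac{1}{17133} + \left(13 \left(-15\right) + \left(12 - 16\right)\right) \left(- \frac{1}{2000}\right) = \frac{3877}{5711} + \left(-195 - 4\right) \left(- \frac{1}{2000}\right) = \frac{3877}{5711} - - \frac{199}{2000} = \frac{3877}{5711} + \frac{199}{2000} = \frac{8890489}{11422000}$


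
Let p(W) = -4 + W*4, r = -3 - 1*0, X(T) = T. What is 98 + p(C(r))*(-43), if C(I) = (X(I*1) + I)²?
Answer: -5922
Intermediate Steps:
r = -3 (r = -3 + 0 = -3)
C(I) = 4*I² (C(I) = (I*1 + I)² = (I + I)² = (2*I)² = 4*I²)
p(W) = -4 + 4*W
98 + p(C(r))*(-43) = 98 + (-4 + 4*(4*(-3)²))*(-43) = 98 + (-4 + 4*(4*9))*(-43) = 98 + (-4 + 4*36)*(-43) = 98 + (-4 + 144)*(-43) = 98 + 140*(-43) = 98 - 6020 = -5922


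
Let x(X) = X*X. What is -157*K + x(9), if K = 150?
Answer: -23469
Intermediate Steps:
x(X) = X**2
-157*K + x(9) = -157*150 + 9**2 = -23550 + 81 = -23469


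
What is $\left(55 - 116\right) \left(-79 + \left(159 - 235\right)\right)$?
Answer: $9455$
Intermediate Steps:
$\left(55 - 116\right) \left(-79 + \left(159 - 235\right)\right) = - 61 \left(-79 - 76\right) = \left(-61\right) \left(-155\right) = 9455$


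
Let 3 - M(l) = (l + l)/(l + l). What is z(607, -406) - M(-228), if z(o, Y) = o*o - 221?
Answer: 368226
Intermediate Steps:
z(o, Y) = -221 + o² (z(o, Y) = o² - 221 = -221 + o²)
M(l) = 2 (M(l) = 3 - (l + l)/(l + l) = 3 - 2*l/(2*l) = 3 - 2*l*1/(2*l) = 3 - 1*1 = 3 - 1 = 2)
z(607, -406) - M(-228) = (-221 + 607²) - 1*2 = (-221 + 368449) - 2 = 368228 - 2 = 368226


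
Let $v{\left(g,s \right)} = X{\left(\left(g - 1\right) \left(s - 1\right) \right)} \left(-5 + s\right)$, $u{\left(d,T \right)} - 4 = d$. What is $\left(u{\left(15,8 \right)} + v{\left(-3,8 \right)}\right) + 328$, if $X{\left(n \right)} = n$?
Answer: $263$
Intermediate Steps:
$u{\left(d,T \right)} = 4 + d$
$v{\left(g,s \right)} = \left(-1 + g\right) \left(-1 + s\right) \left(-5 + s\right)$ ($v{\left(g,s \right)} = \left(g - 1\right) \left(s - 1\right) \left(-5 + s\right) = \left(-1 + g\right) \left(-1 + s\right) \left(-5 + s\right)$)
$\left(u{\left(15,8 \right)} + v{\left(-3,8 \right)}\right) + 328 = \left(\left(4 + 15\right) + \left(-5 + 8\right) \left(1 - -3 - 8 - 24\right)\right) + 328 = \left(19 + 3 \left(1 + 3 - 8 - 24\right)\right) + 328 = \left(19 + 3 \left(-28\right)\right) + 328 = \left(19 - 84\right) + 328 = -65 + 328 = 263$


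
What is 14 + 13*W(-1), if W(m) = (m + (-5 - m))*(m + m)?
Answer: 144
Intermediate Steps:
W(m) = -10*m
14 + 13*W(-1) = 14 + 13*(-10*(-1)) = 14 + 13*10 = 14 + 130 = 144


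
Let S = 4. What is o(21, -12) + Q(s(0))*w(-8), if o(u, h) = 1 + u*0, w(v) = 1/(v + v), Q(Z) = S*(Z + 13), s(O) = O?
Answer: -9/4 ≈ -2.2500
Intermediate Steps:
Q(Z) = 52 + 4*Z (Q(Z) = 4*(Z + 13) = 4*(13 + Z) = 52 + 4*Z)
w(v) = 1/(2*v)
o(u, h) = 1 (o(u, h) = 1 + 0 = 1)
o(21, -12) + Q(s(0))*w(-8) = 1 + (52 + 4*0)*((½)/(-8)) = 1 + (52 + 0)*((½)*(-⅛)) = 1 + 52*(-1/16) = 1 - 13/4 = -9/4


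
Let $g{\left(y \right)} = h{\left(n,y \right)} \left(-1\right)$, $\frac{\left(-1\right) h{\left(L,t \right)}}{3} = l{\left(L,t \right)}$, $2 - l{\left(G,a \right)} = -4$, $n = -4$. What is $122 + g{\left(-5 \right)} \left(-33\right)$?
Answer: $-472$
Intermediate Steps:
$l{\left(G,a \right)} = 6$ ($l{\left(G,a \right)} = 2 - -4 = 2 + 4 = 6$)
$h{\left(L,t \right)} = -18$ ($h{\left(L,t \right)} = \left(-3\right) 6 = -18$)
$g{\left(y \right)} = 18$ ($g{\left(y \right)} = \left(-18\right) \left(-1\right) = 18$)
$122 + g{\left(-5 \right)} \left(-33\right) = 122 + 18 \left(-33\right) = 122 - 594 = -472$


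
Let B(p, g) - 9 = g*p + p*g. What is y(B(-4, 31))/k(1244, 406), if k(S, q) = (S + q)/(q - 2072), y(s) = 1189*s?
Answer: 236714443/825 ≈ 2.8693e+5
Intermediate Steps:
B(p, g) = 9 + 2*g*p (B(p, g) = 9 + (g*p + p*g) = 9 + (g*p + g*p) = 9 + 2*g*p)
k(S, q) = (S + q)/(-2072 + q)
y(B(-4, 31))/k(1244, 406) = (1189*(9 + 2*31*(-4)))/(((1244 + 406)/(-2072 + 406))) = (1189*(9 - 248))/((1650/(-1666))) = (1189*(-239))/((-1/1666*1650)) = -284171/(-825/833) = -284171*(-833/825) = 236714443/825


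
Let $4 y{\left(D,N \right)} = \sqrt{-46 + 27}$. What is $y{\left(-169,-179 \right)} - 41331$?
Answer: $-41331 + \frac{i \sqrt{19}}{4} \approx -41331.0 + 1.0897 i$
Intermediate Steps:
$y{\left(D,N \right)} = \frac{i \sqrt{19}}{4}$ ($y{\left(D,N \right)} = \frac{\sqrt{-46 + 27}}{4} = \frac{\sqrt{-19}}{4} = \frac{i \sqrt{19}}{4}$)
$y{\left(-169,-179 \right)} - 41331 = \frac{i \sqrt{19}}{4} - 41331 = -41331 + \frac{i \sqrt{19}}{4}$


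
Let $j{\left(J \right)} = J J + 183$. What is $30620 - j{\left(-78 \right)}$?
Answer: $24353$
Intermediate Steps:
$j{\left(J \right)} = 183 + J^{2}$ ($j{\left(J \right)} = J^{2} + 183 = 183 + J^{2}$)
$30620 - j{\left(-78 \right)} = 30620 - \left(183 + \left(-78\right)^{2}\right) = 30620 - \left(183 + 6084\right) = 30620 - 6267 = 24353$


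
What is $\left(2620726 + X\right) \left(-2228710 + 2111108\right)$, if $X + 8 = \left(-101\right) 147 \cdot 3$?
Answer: $-302963567554$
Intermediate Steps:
$X = -44549$ ($X = -8 + \left(-101\right) 147 \cdot 3 = -8 - 44541 = -44549$)
$\left(2620726 + X\right) \left(-2228710 + 2111108\right) = \left(2620726 - 44549\right) \left(-2228710 + 2111108\right) = 2576177 \left(-117602\right) = -302963567554$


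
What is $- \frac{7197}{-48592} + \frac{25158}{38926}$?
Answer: $\frac{751313979}{945746096} \approx 0.79441$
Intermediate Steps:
$- \frac{7197}{-48592} + \frac{25158}{38926} = \left(-7197\right) \left(- \frac{1}{48592}\right) + 25158 \cdot \frac{1}{38926} = \frac{7197}{48592} + \frac{12579}{19463} = \frac{751313979}{945746096}$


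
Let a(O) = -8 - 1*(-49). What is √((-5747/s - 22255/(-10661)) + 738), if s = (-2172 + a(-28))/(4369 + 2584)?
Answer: √10060143835703217774/22718591 ≈ 139.61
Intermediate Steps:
a(O) = 41 (a(O) = -8 + 49 = 41)
s = -2131/6953 (s = (-2172 + 41)/(4369 + 2584) = -2131/6953 ≈ -0.30649)
√((-5747/s - 22255/(-10661)) + 738) = √((-5747/(-2131/6953) - 22255/(-10661)) + 738) = √((-5747*(-6953/2131) - 22255*(-1/10661)) + 738) = √((39958891/2131 + 22255/10661) + 738) = √(426049162356/22718591 + 738) = √(442815482514/22718591) = √10060143835703217774/22718591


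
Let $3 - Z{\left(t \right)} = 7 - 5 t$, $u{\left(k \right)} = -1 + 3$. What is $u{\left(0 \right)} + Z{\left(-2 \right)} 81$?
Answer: $-1132$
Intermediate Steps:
$u{\left(k \right)} = 2$
$Z{\left(t \right)} = -4 + 5 t$ ($Z{\left(t \right)} = 3 - \left(7 - 5 t\right) = 3 + \left(-7 + 5 t\right) = -4 + 5 t$)
$u{\left(0 \right)} + Z{\left(-2 \right)} 81 = 2 + \left(-4 + 5 \left(-2\right)\right) 81 = 2 + \left(-4 - 10\right) 81 = 2 - 1134 = -1132$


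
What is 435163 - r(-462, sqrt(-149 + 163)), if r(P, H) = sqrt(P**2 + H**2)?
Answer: 435163 - sqrt(213458) ≈ 4.3470e+5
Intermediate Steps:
r(P, H) = sqrt(H**2 + P**2)
435163 - r(-462, sqrt(-149 + 163)) = 435163 - sqrt((sqrt(-149 + 163))**2 + (-462)**2) = 435163 - sqrt((sqrt(14))**2 + 213444) = 435163 - sqrt(14 + 213444) = 435163 - sqrt(213458)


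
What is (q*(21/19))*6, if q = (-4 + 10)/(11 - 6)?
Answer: 756/95 ≈ 7.9579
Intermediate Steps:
q = 6/5 ≈ 1.2000
(q*(21/19))*6 = (6*(21/19)/5)*6 = (6*(21*(1/19))/5)*6 = ((6/5)*(21/19))*6 = (126/95)*6 = 756/95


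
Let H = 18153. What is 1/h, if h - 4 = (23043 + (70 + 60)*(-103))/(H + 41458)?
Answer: 59611/248097 ≈ 0.24027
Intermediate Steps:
h = 248097/59611 (h = 4 + (23043 + (70 + 60)*(-103))/(18153 + 41458) = 4 + (23043 + 130*(-103))/59611 = 4 + (23043 - 13390)*(1/59611) = 4 + 9653*(1/59611) = 4 + 9653/59611 = 248097/59611 ≈ 4.1619)
1/h = 1/(248097/59611) = 59611/248097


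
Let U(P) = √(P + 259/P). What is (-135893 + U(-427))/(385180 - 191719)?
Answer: -135893/193461 + 2*I*√397781/11801121 ≈ -0.70243 + 0.00010689*I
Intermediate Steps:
(-135893 + U(-427))/(385180 - 191719) = (-135893 + √(-427 + 259/(-427)))/(385180 - 191719) = (-135893 + √(-427 + 259*(-1/427)))/193461 = (-135893 + √(-427 - 37/61))*(1/193461) = (-135893 + √(-26084/61))*(1/193461) = (-135893 + 2*I*√397781/61)*(1/193461) = -135893/193461 + 2*I*√397781/11801121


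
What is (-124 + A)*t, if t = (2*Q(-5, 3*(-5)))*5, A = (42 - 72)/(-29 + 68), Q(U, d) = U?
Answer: 81100/13 ≈ 6238.5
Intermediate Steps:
A = -10/13 (A = -30/39 = -30*1/39 = -10/13 ≈ -0.76923)
t = -50 (t = (2*(-5))*5 = -10*5 = -50)
(-124 + A)*t = (-124 - 10/13)*(-50) = -1622/13*(-50) = 81100/13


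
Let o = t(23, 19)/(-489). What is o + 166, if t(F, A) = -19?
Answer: 81193/489 ≈ 166.04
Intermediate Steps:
o = 19/489 (o = -19/(-489) = -19*(-1/489) = 19/489 ≈ 0.038855)
o + 166 = 19/489 + 166 = 81193/489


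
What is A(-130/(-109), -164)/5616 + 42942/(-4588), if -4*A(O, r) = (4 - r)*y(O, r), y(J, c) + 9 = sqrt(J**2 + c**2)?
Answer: -1108463/119288 - 7*sqrt(79892069)/51012 ≈ -10.519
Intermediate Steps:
y(J, c) = -9 + sqrt(J**2 + c**2)
A(O, r) = -(-9 + sqrt(O**2 + r**2))*(4 - r)/4 (A(O, r) = -(4 - r)*(-9 + sqrt(O**2 + r**2))/4 = -(-9 + sqrt(O**2 + r**2))*(4 - r)/4)
A(-130/(-109), -164)/5616 + 42942/(-4588) = ((-9 + sqrt((-130/(-109))**2 + (-164)**2))*(-4 - 164)/4)/5616 + 42942/(-4588) = ((1/4)*(-9 + sqrt((-130*(-1/109))**2 + 26896))*(-168))*(1/5616) + 42942*(-1/4588) = ((1/4)*(-9 + sqrt((130/109)**2 + 26896))*(-168))*(1/5616) - 21471/2294 = ((1/4)*(-9 + sqrt(16900/11881 + 26896))*(-168))*(1/5616) - 21471/2294 = ((1/4)*(-9 + sqrt(319568276/11881))*(-168))*(1/5616) - 21471/2294 = ((1/4)*(-9 + 2*sqrt(79892069)/109)*(-168))*(1/5616) - 21471/2294 = (378 - 84*sqrt(79892069)/109)*(1/5616) - 21471/2294 = (7/104 - 7*sqrt(79892069)/51012) - 21471/2294 = -1108463/119288 - 7*sqrt(79892069)/51012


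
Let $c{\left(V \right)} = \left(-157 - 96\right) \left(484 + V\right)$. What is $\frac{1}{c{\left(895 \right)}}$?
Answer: $- \frac{1}{348887} \approx -2.8663 \cdot 10^{-6}$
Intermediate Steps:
$c{\left(V \right)} = -122452 - 253 V$ ($c{\left(V \right)} = - 253 \left(484 + V\right) = -122452 - 253 V$)
$\frac{1}{c{\left(895 \right)}} = \frac{1}{-122452 - 226435} = \frac{1}{-348887} = - \frac{1}{348887}$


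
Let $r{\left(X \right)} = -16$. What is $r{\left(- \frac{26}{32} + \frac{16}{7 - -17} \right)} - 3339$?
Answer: $-3355$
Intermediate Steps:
$r{\left(- \frac{26}{32} + \frac{16}{7 - -17} \right)} - 3339 = -16 - 3339 = -3355$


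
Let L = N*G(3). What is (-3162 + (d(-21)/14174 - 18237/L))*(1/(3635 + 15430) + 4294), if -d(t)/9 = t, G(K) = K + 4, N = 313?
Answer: -86666743636315669/6366322970 ≈ -1.3613e+7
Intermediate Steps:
G(K) = 4 + K
d(t) = -9*t
L = 2191 (L = 313*(4 + 3) = 313*7 = 2191)
(-3162 + (d(-21)/14174 - 18237/L))*(1/(3635 + 15430) + 4294) = (-3162 + (-9*(-21)/14174 - 18237/2191))*(1/(3635 + 15430) + 4294) = (-3162 + (189*(1/14174) - 18237*1/2191))*(1/19065 + 4294) = (-3162 + (189/14174 - 18237/2191))*(1/19065 + 4294) = (-3162 - 258077139/31055234)*(81865111/19065) = -98454727047/31055234*81865111/19065 = -86666743636315669/6366322970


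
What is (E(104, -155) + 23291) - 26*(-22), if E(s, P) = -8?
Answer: 23855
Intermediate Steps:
(E(104, -155) + 23291) - 26*(-22) = (-8 + 23291) - 26*(-22) = 23283 + 572 = 23855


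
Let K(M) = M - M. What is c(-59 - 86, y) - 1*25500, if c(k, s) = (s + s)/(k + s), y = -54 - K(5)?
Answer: -5074392/199 ≈ -25499.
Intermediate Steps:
K(M) = 0
y = -54 (y = -54 - 1*0 = -54 + 0 = -54)
c(k, s) = 2*s/(k + s) (c(k, s) = (2*s)/(k + s) = 2*s/(k + s))
c(-59 - 86, y) - 1*25500 = 2*(-54)/((-59 - 86) - 54) - 1*25500 = 2*(-54)/(-145 - 54) - 25500 = 2*(-54)/(-199) - 25500 = 2*(-54)*(-1/199) - 25500 = 108/199 - 25500 = -5074392/199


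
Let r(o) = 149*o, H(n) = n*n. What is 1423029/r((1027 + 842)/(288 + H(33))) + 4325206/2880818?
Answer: 941033142445880/133708846243 ≈ 7037.9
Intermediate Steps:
H(n) = n²
1423029/r((1027 + 842)/(288 + H(33))) + 4325206/2880818 = 1423029/((149*((1027 + 842)/(288 + 33²)))) + 4325206/2880818 = 1423029/((149*(1869/(288 + 1089)))) + 4325206*(1/2880818) = 1423029/((149*(1869/1377))) + 2162603/1440409 = 1423029/((149*(1869*(1/1377)))) + 2162603/1440409 = 1423029/((149*(623/459))) + 2162603/1440409 = 1423029/(92827/459) + 2162603/1440409 = 1423029*(459/92827) + 2162603/1440409 = 653170311/92827 + 2162603/1440409 = 941033142445880/133708846243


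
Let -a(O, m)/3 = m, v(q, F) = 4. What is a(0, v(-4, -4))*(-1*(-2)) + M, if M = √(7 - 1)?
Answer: -24 + √6 ≈ -21.551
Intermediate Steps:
a(O, m) = -3*m
M = √6 ≈ 2.4495
a(0, v(-4, -4))*(-1*(-2)) + M = (-3*4)*(-1*(-2)) + √6 = -12*2 + √6 = -24 + √6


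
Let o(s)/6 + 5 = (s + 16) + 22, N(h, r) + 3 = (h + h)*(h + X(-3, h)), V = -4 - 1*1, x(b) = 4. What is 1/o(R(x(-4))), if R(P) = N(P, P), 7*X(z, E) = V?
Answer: 7/2364 ≈ 0.0029611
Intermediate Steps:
V = -5 (V = -4 - 1 = -5)
X(z, E) = -5/7 (X(z, E) = (⅐)*(-5) = -5/7)
N(h, r) = -3 + 2*h*(-5/7 + h) (N(h, r) = -3 + (h + h)*(h - 5/7) = -3 + (2*h)*(-5/7 + h) = -3 + 2*h*(-5/7 + h))
R(P) = -3 + 2*P² - 10*P/7
o(s) = 198 + 6*s (o(s) = -30 + 6*((s + 16) + 22) = -30 + 6*((16 + s) + 22) = -30 + 6*(38 + s) = -30 + (228 + 6*s) = 198 + 6*s)
1/o(R(x(-4))) = 1/(198 + 6*(-3 + 2*4² - 10/7*4)) = 1/(198 + 6*(-3 + 2*16 - 40/7)) = 1/(198 + 6*(-3 + 32 - 40/7)) = 1/(198 + 6*(163/7)) = 1/(198 + 978/7) = 1/(2364/7) = 7/2364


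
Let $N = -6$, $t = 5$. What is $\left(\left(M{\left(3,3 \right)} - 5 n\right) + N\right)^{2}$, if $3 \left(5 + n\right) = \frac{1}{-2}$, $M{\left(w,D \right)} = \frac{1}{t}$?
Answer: $\frac{361201}{900} \approx 401.33$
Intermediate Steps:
$M{\left(w,D \right)} = \frac{1}{5}$
$n = - \frac{31}{6}$ ($n = -5 + \frac{1}{3 \left(-2\right)} = -5 + \frac{1}{3} \left(- \frac{1}{2}\right) = -5 - \frac{1}{6} = - \frac{31}{6} \approx -5.1667$)
$\left(\left(M{\left(3,3 \right)} - 5 n\right) + N\right)^{2} = \left(\left(\frac{1}{5} - - \frac{155}{6}\right) - 6\right)^{2} = \left(\left(\frac{1}{5} + \frac{155}{6}\right) - 6\right)^{2} = \left(\frac{781}{30} - 6\right)^{2} = \left(\frac{601}{30}\right)^{2} = \frac{361201}{900}$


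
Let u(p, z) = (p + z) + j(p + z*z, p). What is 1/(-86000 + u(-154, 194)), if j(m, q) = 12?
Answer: -1/85948 ≈ -1.1635e-5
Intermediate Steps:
u(p, z) = 12 + p + z (u(p, z) = (p + z) + 12 = 12 + p + z)
1/(-86000 + u(-154, 194)) = 1/(-86000 + (12 - 154 + 194)) = 1/(-86000 + 52) = 1/(-85948) = -1/85948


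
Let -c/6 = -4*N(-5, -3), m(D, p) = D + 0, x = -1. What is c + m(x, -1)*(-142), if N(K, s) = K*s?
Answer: 502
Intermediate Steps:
m(D, p) = D
c = 360 (c = -(-24)*(-5*(-3)) = -(-24)*15 = -6*(-60) = 360)
c + m(x, -1)*(-142) = 360 - 1*(-142) = 360 + 142 = 502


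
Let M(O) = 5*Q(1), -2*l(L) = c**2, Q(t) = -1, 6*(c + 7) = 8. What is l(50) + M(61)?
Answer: -379/18 ≈ -21.056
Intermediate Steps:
c = -17/3 (c = -7 + (1/6)*8 = -7 + 4/3 = -17/3 ≈ -5.6667)
l(L) = -289/18 (l(L) = -(-17/3)**2/2 = -1/2*289/9 = -289/18)
M(O) = -5 (M(O) = 5*(-1) = -5)
l(50) + M(61) = -289/18 - 5 = -379/18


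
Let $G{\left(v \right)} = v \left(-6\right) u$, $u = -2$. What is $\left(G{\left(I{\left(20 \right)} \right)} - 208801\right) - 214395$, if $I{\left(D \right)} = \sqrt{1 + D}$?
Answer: $-423196 + 12 \sqrt{21} \approx -4.2314 \cdot 10^{5}$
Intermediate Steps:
$G{\left(v \right)} = 12 v$ ($G{\left(v \right)} = v \left(-6\right) \left(-2\right) = - 6 v \left(-2\right) = 12 v$)
$\left(G{\left(I{\left(20 \right)} \right)} - 208801\right) - 214395 = \left(12 \sqrt{1 + 20} - 208801\right) - 214395 = \left(12 \sqrt{21} - 208801\right) - 214395 = \left(-208801 + 12 \sqrt{21}\right) - 214395 = -423196 + 12 \sqrt{21}$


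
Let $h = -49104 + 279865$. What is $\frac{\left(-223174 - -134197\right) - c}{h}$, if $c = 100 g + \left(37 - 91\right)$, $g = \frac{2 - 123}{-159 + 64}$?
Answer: $- \frac{1691957}{4384459} \approx -0.3859$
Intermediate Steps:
$g = \frac{121}{95}$ ($g = - \frac{121}{-95} = \left(-121\right) \left(- \frac{1}{95}\right) = \frac{121}{95} \approx 1.2737$)
$c = \frac{1394}{19}$ ($c = 100 \cdot \frac{121}{95} + \left(37 - 91\right) = \frac{2420}{19} - 54 = \frac{1394}{19} \approx 73.368$)
$h = 230761$
$\frac{\left(-223174 - -134197\right) - c}{h} = \frac{\left(-223174 - -134197\right) - \frac{1394}{19}}{230761} = \left(\left(-223174 + 134197\right) - \frac{1394}{19}\right) \frac{1}{230761} = \left(-88977 - \frac{1394}{19}\right) \frac{1}{230761} = \left(- \frac{1691957}{19}\right) \frac{1}{230761} = - \frac{1691957}{4384459}$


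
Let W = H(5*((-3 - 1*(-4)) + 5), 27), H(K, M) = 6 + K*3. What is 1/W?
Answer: 1/96 ≈ 0.010417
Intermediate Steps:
H(K, M) = 6 + 3*K
W = 96 (W = 6 + 3*(5*((-3 - 1*(-4)) + 5)) = 6 + 3*(5*((-3 + 4) + 5)) = 6 + 3*(5*(1 + 5)) = 6 + 3*(5*6) = 6 + 3*30 = 6 + 90 = 96)
1/W = 1/96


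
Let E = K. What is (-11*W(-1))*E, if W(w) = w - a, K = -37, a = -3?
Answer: 814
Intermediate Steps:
W(w) = 3 + w (W(w) = w - 1*(-3) = w + 3 = 3 + w)
E = -37
(-11*W(-1))*E = -11*(3 - 1)*(-37) = -11*2*(-37) = -22*(-37) = 814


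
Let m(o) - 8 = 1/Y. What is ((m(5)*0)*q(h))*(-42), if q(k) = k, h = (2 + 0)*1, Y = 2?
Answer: 0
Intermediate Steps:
h = 2 (h = 2*1 = 2)
m(o) = 17/2 (m(o) = 8 + 1/2 = 8 + ½ = 17/2)
((m(5)*0)*q(h))*(-42) = (((17/2)*0)*2)*(-42) = (0*2)*(-42) = 0*(-42) = 0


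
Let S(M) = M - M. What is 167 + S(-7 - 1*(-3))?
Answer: 167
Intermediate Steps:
S(M) = 0
167 + S(-7 - 1*(-3)) = 167 + 0 = 167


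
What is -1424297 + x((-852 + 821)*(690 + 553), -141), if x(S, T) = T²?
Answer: -1404416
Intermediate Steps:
-1424297 + x((-852 + 821)*(690 + 553), -141) = -1424297 + (-141)² = -1424297 + 19881 = -1404416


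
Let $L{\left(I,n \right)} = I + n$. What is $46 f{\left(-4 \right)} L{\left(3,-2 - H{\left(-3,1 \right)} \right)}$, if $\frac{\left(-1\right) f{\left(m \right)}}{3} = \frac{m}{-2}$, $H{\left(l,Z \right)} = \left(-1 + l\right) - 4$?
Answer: $-2484$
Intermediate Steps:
$H{\left(l,Z \right)} = -5 + l$
$f{\left(m \right)} = \frac{3 m}{2}$ ($f{\left(m \right)} = - 3 \frac{m}{-2} = - 3 m \left(- \frac{1}{2}\right) = - 3 \left(- \frac{m}{2}\right) = \frac{3 m}{2}$)
$46 f{\left(-4 \right)} L{\left(3,-2 - H{\left(-3,1 \right)} \right)} = 46 \cdot \frac{3}{2} \left(-4\right) \left(3 - -6\right) = 46 \left(-6\right) \left(3 - -6\right) = - 276 \left(3 + \left(-2 + 8\right)\right) = - 276 \left(3 + 6\right) = \left(-276\right) 9 = -2484$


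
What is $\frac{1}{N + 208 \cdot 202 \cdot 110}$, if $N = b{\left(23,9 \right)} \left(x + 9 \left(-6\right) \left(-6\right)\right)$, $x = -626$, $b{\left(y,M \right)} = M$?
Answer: $\frac{1}{4619042} \approx 2.165 \cdot 10^{-7}$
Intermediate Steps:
$N = -2718$ ($N = 9 \left(-626 + 9 \left(-6\right) \left(-6\right)\right) = 9 \left(-626 - -324\right) = 9 \left(-626 + 324\right) = 9 \left(-302\right) = -2718$)
$\frac{1}{N + 208 \cdot 202 \cdot 110} = \frac{1}{-2718 + 208 \cdot 202 \cdot 110} = \frac{1}{-2718 + 42016 \cdot 110} = \frac{1}{-2718 + 4621760} = \frac{1}{4619042}$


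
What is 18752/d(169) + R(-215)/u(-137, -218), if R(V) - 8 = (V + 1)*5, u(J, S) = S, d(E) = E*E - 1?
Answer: 1075583/194565 ≈ 5.5281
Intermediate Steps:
d(E) = -1 + E² (d(E) = E² - 1 = -1 + E²)
R(V) = 13 + 5*V (R(V) = 8 + (V + 1)*5 = 8 + (1 + V)*5 = 8 + (5 + 5*V) = 13 + 5*V)
18752/d(169) + R(-215)/u(-137, -218) = 18752/(-1 + 169²) + (13 + 5*(-215))/(-218) = 18752/(-1 + 28561) + (13 - 1075)*(-1/218) = 18752/28560 - 1062*(-1/218) = 18752*(1/28560) + 531/109 = 1172/1785 + 531/109 = 1075583/194565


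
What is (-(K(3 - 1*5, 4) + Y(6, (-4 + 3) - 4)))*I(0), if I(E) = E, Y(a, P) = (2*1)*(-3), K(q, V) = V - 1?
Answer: 0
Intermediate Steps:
K(q, V) = -1 + V
Y(a, P) = -6 (Y(a, P) = 2*(-3) = -6)
(-(K(3 - 1*5, 4) + Y(6, (-4 + 3) - 4)))*I(0) = -((-1 + 4) - 6)*0 = -(3 - 6)*0 = -1*(-3)*0 = 3*0 = 0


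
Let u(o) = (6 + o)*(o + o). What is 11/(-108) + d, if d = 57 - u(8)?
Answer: -18047/108 ≈ -167.10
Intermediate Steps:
u(o) = 2*o*(6 + o) (u(o) = (6 + o)*(2*o) = 2*o*(6 + o))
d = -167 (d = 57 - 2*8*(6 + 8) = 57 - 2*8*14 = 57 - 1*224 = 57 - 224 = -167)
11/(-108) + d = 11/(-108) - 167 = -1/108*11 - 167 = -11/108 - 167 = -18047/108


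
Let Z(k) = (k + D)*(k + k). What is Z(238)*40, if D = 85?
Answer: 6149920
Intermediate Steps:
Z(k) = 2*k*(85 + k) (Z(k) = (k + 85)*(k + k) = (85 + k)*(2*k) = 2*k*(85 + k))
Z(238)*40 = (2*238*(85 + 238))*40 = (2*238*323)*40 = 153748*40 = 6149920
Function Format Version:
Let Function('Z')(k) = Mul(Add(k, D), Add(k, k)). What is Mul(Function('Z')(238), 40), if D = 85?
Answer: 6149920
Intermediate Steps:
Function('Z')(k) = Mul(2, k, Add(85, k)) (Function('Z')(k) = Mul(Add(k, 85), Add(k, k)) = Mul(Add(85, k), Mul(2, k)) = Mul(2, k, Add(85, k)))
Mul(Function('Z')(238), 40) = Mul(Mul(2, 238, Add(85, 238)), 40) = Mul(Mul(2, 238, 323), 40) = Mul(153748, 40) = 6149920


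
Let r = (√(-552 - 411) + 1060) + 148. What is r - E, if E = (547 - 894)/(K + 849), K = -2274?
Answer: 1721053/1425 + 3*I*√107 ≈ 1207.8 + 31.032*I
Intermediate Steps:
E = 347/1425 (E = (547 - 894)/(-2274 + 849) = -347/(-1425) = -347*(-1/1425) = 347/1425 ≈ 0.24351)
r = 1208 + 3*I*√107 (r = (√(-963) + 1060) + 148 = (3*I*√107 + 1060) + 148 = (1060 + 3*I*√107) + 148 = 1208 + 3*I*√107 ≈ 1208.0 + 31.032*I)
r - E = (1208 + 3*I*√107) - 1*347/1425 = (1208 + 3*I*√107) - 347/1425 = 1721053/1425 + 3*I*√107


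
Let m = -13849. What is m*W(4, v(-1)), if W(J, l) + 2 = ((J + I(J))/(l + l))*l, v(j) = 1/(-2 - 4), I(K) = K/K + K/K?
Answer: -13849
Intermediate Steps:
I(K) = 2 (I(K) = 1 + 1 = 2)
v(j) = -1/6 (v(j) = 1/(-6) = -1/6)
W(J, l) = -1 + J/2 (W(J, l) = -2 + ((J + 2)/(l + l))*l = -2 + ((2 + J)/((2*l)))*l = -2 + ((2 + J)*(1/(2*l)))*l = -2 + ((2 + J)/(2*l))*l = -2 + (1 + J/2) = -1 + J/2)
m*W(4, v(-1)) = -13849*(-1 + (1/2)*4) = -13849*(-1 + 2) = -13849*1 = -13849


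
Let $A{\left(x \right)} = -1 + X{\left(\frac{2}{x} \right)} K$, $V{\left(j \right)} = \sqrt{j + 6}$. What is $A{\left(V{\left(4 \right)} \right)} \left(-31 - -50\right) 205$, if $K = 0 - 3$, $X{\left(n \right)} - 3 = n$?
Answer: $-38950 - 2337 \sqrt{10} \approx -46340.0$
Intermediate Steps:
$X{\left(n \right)} = 3 + n$
$K = -3$
$V{\left(j \right)} = \sqrt{6 + j}$
$A{\left(x \right)} = -10 - \frac{6}{x}$ ($A{\left(x \right)} = -1 + \left(3 + \frac{2}{x}\right) \left(-3\right) = -1 - \left(9 + \frac{6}{x}\right) = -10 - \frac{6}{x}$)
$A{\left(V{\left(4 \right)} \right)} \left(-31 - -50\right) 205 = \left(-10 - \frac{6}{\sqrt{6 + 4}}\right) \left(-31 - -50\right) 205 = \left(-10 - \frac{6}{\sqrt{10}}\right) \left(-31 + 50\right) 205 = \left(-10 - 6 \frac{\sqrt{10}}{10}\right) 19 \cdot 205 = \left(-10 - \frac{3 \sqrt{10}}{5}\right) 19 \cdot 205 = \left(-190 - \frac{57 \sqrt{10}}{5}\right) 205 = -38950 - 2337 \sqrt{10}$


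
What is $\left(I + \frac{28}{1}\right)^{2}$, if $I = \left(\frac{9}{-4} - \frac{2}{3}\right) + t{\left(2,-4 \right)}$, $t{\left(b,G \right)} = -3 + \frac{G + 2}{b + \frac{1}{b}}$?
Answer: $\frac{1630729}{3600} \approx 452.98$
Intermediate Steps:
$t{\left(b,G \right)} = -3 + \frac{2 + G}{b + \frac{1}{b}}$
$I = - \frac{403}{60}$ ($I = \left(\frac{9}{-4} - \frac{2}{3}\right) + \frac{-3 - 3 \cdot 2^{2} + 2 \cdot 2 - 8}{1 + 2^{2}} = \left(9 \left(- \frac{1}{4}\right) - \frac{2}{3}\right) + \frac{-3 - 12 + 4 - 8}{1 + 4} = \left(- \frac{9}{4} - \frac{2}{3}\right) + \frac{-3 - 12 + 4 - 8}{5} = - \frac{35}{12} + \frac{1}{5} \left(-19\right) = - \frac{35}{12} - \frac{19}{5} = - \frac{403}{60} \approx -6.7167$)
$\left(I + \frac{28}{1}\right)^{2} = \left(- \frac{403}{60} + \frac{28}{1}\right)^{2} = \left(- \frac{403}{60} + 28 \cdot 1\right)^{2} = \left(- \frac{403}{60} + 28\right)^{2} = \left(\frac{1277}{60}\right)^{2} = \frac{1630729}{3600}$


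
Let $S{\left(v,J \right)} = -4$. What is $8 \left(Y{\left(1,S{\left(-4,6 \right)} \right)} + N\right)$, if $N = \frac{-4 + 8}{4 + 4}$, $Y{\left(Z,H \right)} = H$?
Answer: $-28$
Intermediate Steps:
$N = \frac{1}{2}$ ($N = \frac{4}{8} = 4 \cdot \frac{1}{8} = \frac{1}{2} \approx 0.5$)
$8 \left(Y{\left(1,S{\left(-4,6 \right)} \right)} + N\right) = 8 \left(-4 + \frac{1}{2}\right) = 8 \left(- \frac{7}{2}\right) = -28$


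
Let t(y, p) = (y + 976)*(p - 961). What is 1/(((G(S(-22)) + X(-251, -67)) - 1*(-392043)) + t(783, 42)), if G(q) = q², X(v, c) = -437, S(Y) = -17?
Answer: -1/1224626 ≈ -8.1658e-7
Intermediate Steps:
t(y, p) = (-961 + p)*(976 + y) (t(y, p) = (976 + y)*(-961 + p) = (-961 + p)*(976 + y))
1/(((G(S(-22)) + X(-251, -67)) - 1*(-392043)) + t(783, 42)) = 1/((((-17)² - 437) - 1*(-392043)) + (-937936 - 961*783 + 976*42 + 42*783)) = 1/(((289 - 437) + 392043) + (-937936 - 752463 + 40992 + 32886)) = 1/((-148 + 392043) - 1616521) = 1/(391895 - 1616521) = 1/(-1224626) = -1/1224626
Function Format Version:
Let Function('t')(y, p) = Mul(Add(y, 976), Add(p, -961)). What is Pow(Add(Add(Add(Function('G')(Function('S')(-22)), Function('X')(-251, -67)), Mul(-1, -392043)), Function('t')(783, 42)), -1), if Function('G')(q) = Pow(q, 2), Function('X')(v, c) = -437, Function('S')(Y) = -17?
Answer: Rational(-1, 1224626) ≈ -8.1658e-7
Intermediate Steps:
Function('t')(y, p) = Mul(Add(-961, p), Add(976, y)) (Function('t')(y, p) = Mul(Add(976, y), Add(-961, p)) = Mul(Add(-961, p), Add(976, y)))
Pow(Add(Add(Add(Function('G')(Function('S')(-22)), Function('X')(-251, -67)), Mul(-1, -392043)), Function('t')(783, 42)), -1) = Pow(Add(Add(Add(Pow(-17, 2), -437), Mul(-1, -392043)), Add(-937936, Mul(-961, 783), Mul(976, 42), Mul(42, 783))), -1) = Pow(Add(Add(Add(289, -437), 392043), Add(-937936, -752463, 40992, 32886)), -1) = Pow(Add(Add(-148, 392043), -1616521), -1) = Pow(Add(391895, -1616521), -1) = Pow(-1224626, -1) = Rational(-1, 1224626)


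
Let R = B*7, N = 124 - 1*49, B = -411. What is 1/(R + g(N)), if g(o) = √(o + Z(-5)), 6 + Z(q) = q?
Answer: -1/2869 ≈ -0.00034855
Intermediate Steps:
Z(q) = -6 + q
N = 75 (N = 124 - 49 = 75)
g(o) = √(-11 + o) (g(o) = √(o + (-6 - 5)) = √(o - 11) = √(-11 + o))
R = -2877 (R = -411*7 = -2877)
1/(R + g(N)) = 1/(-2877 + √(-11 + 75)) = 1/(-2877 + √64) = 1/(-2877 + 8) = 1/(-2869) = -1/2869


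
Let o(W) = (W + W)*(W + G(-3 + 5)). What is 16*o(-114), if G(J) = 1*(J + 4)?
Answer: 393984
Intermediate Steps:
G(J) = 4 + J (G(J) = 1*(4 + J) = 4 + J)
o(W) = 2*W*(6 + W) (o(W) = (W + W)*(W + (4 + (-3 + 5))) = (2*W)*(W + (4 + 2)) = (2*W)*(W + 6) = (2*W)*(6 + W) = 2*W*(6 + W))
16*o(-114) = 16*(2*(-114)*(6 - 114)) = 16*(2*(-114)*(-108)) = 16*24624 = 393984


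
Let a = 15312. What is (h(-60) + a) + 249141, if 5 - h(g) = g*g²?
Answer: 480458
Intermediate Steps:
h(g) = 5 - g³ (h(g) = 5 - g*g² = 5 - g³)
(h(-60) + a) + 249141 = ((5 - 1*(-60)³) + 15312) + 249141 = ((5 - 1*(-216000)) + 15312) + 249141 = ((5 + 216000) + 15312) + 249141 = (216005 + 15312) + 249141 = 231317 + 249141 = 480458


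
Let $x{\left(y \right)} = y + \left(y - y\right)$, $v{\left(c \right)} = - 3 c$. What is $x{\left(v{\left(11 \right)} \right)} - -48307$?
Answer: $48274$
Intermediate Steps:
$x{\left(y \right)} = y$ ($x{\left(y \right)} = y + 0 = y$)
$x{\left(v{\left(11 \right)} \right)} - -48307 = \left(-3\right) 11 - -48307 = -33 + 48307 = 48274$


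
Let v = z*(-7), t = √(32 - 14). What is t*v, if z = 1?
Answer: -21*√2 ≈ -29.698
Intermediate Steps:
t = 3*√2 (t = √18 = 3*√2 ≈ 4.2426)
v = -7 (v = 1*(-7) = -7)
t*v = (3*√2)*(-7) = -21*√2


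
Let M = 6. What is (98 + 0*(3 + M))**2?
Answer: 9604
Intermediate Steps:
(98 + 0*(3 + M))**2 = (98 + 0*(3 + 6))**2 = (98 + 0*9)**2 = (98 + 0)**2 = 98**2 = 9604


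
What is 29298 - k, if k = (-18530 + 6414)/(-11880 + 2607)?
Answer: 271668238/9273 ≈ 29297.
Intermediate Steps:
k = 12116/9273 (k = -12116/(-9273) = -12116*(-1/9273) = 12116/9273 ≈ 1.3066)
29298 - k = 29298 - 1*12116/9273 = 29298 - 12116/9273 = 271668238/9273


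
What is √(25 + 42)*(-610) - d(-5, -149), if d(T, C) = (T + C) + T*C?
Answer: -591 - 610*√67 ≈ -5584.1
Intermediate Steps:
d(T, C) = C + T + C*T (d(T, C) = (C + T) + C*T = C + T + C*T)
√(25 + 42)*(-610) - d(-5, -149) = √(25 + 42)*(-610) - (-149 - 5 - 149*(-5)) = √67*(-610) - (-149 - 5 + 745) = -610*√67 - 1*591 = -610*√67 - 591 = -591 - 610*√67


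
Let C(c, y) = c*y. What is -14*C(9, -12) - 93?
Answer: 1419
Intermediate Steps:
-14*C(9, -12) - 93 = -126*(-12) - 93 = -14*(-108) - 93 = 1512 - 93 = 1419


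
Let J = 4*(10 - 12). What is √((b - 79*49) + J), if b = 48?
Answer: I*√3831 ≈ 61.895*I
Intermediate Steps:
J = -8 (J = 4*(-2) = -8)
√((b - 79*49) + J) = √((48 - 79*49) - 8) = √((48 - 3871) - 8) = √(-3823 - 8) = √(-3831) = I*√3831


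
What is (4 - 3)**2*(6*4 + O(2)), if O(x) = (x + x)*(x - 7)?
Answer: 4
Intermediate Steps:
O(x) = 2*x*(-7 + x) (O(x) = (2*x)*(-7 + x) = 2*x*(-7 + x))
(4 - 3)**2*(6*4 + O(2)) = (4 - 3)**2*(6*4 + 2*2*(-7 + 2)) = 1**2*(24 + 2*2*(-5)) = 1*(24 - 20) = 1*4 = 4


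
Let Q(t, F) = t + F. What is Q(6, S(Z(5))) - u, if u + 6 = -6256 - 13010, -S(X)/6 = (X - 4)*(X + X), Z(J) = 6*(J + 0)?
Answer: 9918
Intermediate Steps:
Z(J) = 6*J
S(X) = -12*X*(-4 + X) (S(X) = -6*(X - 4)*(X + X) = -6*(-4 + X)*2*X = -12*X*(-4 + X))
Q(t, F) = F + t
u = -19272 (u = -6 + (-6256 - 13010) = -6 - 19266 = -19272)
Q(6, S(Z(5))) - u = (12*(6*5)*(4 - 6*5) + 6) - 1*(-19272) = (12*30*(4 - 1*30) + 6) + 19272 = (12*30*(4 - 30) + 6) + 19272 = (12*30*(-26) + 6) + 19272 = (-9360 + 6) + 19272 = -9354 + 19272 = 9918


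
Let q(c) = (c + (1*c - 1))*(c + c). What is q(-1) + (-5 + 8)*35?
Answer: 111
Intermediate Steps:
q(c) = 2*c*(-1 + 2*c) (q(c) = (c + (c - 1))*(2*c) = (c + (-1 + c))*(2*c) = (-1 + 2*c)*(2*c) = 2*c*(-1 + 2*c))
q(-1) + (-5 + 8)*35 = 2*(-1)*(-1 + 2*(-1)) + (-5 + 8)*35 = 2*(-1)*(-1 - 2) + 3*35 = 2*(-1)*(-3) + 105 = 6 + 105 = 111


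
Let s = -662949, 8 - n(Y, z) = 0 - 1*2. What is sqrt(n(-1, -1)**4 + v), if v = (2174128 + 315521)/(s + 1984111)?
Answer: sqrt(17457979532092138)/1321162 ≈ 100.01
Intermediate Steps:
n(Y, z) = 10 (n(Y, z) = 8 - (0 - 1*2) = 8 - (0 - 2) = 8 - 1*(-2) = 8 + 2 = 10)
v = 2489649/1321162 (v = (2174128 + 315521)/(-662949 + 1984111) = 2489649/1321162 ≈ 1.8844)
sqrt(n(-1, -1)**4 + v) = sqrt(10**4 + 2489649/1321162) = sqrt(10000 + 2489649/1321162) = sqrt(13214109649/1321162) = sqrt(17457979532092138)/1321162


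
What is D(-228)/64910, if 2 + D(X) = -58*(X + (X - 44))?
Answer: 14499/32455 ≈ 0.44674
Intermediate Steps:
D(X) = 2550 - 116*X (D(X) = -2 - 58*(X + (X - 44)) = -2 - 58*(X + (-44 + X)) = -2 - 58*(-44 + 2*X) = -2 + (2552 - 116*X) = 2550 - 116*X)
D(-228)/64910 = (2550 - 116*(-228))/64910 = (2550 + 26448)*(1/64910) = 28998*(1/64910) = 14499/32455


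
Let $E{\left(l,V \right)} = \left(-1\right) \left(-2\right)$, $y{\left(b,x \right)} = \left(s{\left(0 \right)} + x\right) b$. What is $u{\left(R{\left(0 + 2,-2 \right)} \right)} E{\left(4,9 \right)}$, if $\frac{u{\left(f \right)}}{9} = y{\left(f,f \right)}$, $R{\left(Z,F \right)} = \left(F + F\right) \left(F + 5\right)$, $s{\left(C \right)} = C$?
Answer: $2592$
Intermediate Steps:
$y{\left(b,x \right)} = b x$ ($y{\left(b,x \right)} = \left(0 + x\right) b = x b = b x$)
$R{\left(Z,F \right)} = 2 F \left(5 + F\right)$
$E{\left(l,V \right)} = 2$
$u{\left(f \right)} = 9 f^{2}$ ($u{\left(f \right)} = 9 f f = 9 f^{2}$)
$u{\left(R{\left(0 + 2,-2 \right)} \right)} E{\left(4,9 \right)} = 9 \left(2 \left(-2\right) \left(5 - 2\right)\right)^{2} \cdot 2 = 9 \left(2 \left(-2\right) 3\right)^{2} \cdot 2 = 9 \left(-12\right)^{2} \cdot 2 = 9 \cdot 144 \cdot 2 = 1296 \cdot 2 = 2592$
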